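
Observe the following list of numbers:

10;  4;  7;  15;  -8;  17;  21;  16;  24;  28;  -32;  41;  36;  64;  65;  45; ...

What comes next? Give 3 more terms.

The terms cycle through 3 interleaved subsequences.
Subsequence A = 10, 15, 21, 28, 36, 45: triangular numbers starting at T_4.
Subsequence B = 4, -8, 16, -32, 64: geometric, ×-2 each step.
Subsequence C = 7, 17, 24, 41, 65: a Fibonacci-like recurrence a_n = a_{n-1} + a_{n-2}.
Position 17 → subsequence B, term 6 = -128.
The 18th slot belongs to subsequence C; its 6th term is 106.
The 19th slot belongs to subsequence A; its 7th term is 55.

-128, 106, 55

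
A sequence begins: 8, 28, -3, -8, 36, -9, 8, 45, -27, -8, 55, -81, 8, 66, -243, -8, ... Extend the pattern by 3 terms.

78, -729, 8

Read the sequence 3 terms at a time; column i is its own pattern.
Track A: 8, -8, 8, -8, 8, -8 — oscillating between 8 and -8.
Track B: 28, 36, 45, 55, 66 — triangular numbers starting at T_7.
Track C: -3, -9, -27, -81, -243 — multiplying by 3 each time.
Position 17 → track B, term 6 = 78.
Position 18 → track C, term 6 = -729.
Position 19 falls in track A as its term 7, giving 8.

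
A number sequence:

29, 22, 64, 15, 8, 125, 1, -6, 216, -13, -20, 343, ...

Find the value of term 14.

-34

Reading positions in blocks of 3 reveals the pattern AAB — 2 tracks woven together.
Track A is 29, 22, 15, 8, 1, -6, -13, -20, which is arithmetic, step −7.
Track B is 64, 125, 216, 343, which is the cubes 4³, 5³, 6³, ….
Position 14 → track A, term 10 = -34.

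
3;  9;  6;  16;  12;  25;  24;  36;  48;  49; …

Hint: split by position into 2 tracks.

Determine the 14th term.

81

Taking every 2nd term gives 2 separate tracks.
Track A = 3, 6, 12, 24, 48: a geometric progression (common ratio 2).
Track B = 9, 16, 25, 36, 49: perfect squares starting at 3².
The 14th slot belongs to track B; its 7th term is 81.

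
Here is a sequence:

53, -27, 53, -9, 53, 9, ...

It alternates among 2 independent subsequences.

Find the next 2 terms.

53, 27

Taking every 2nd term gives 2 separate tracks.
Subsequence A: 53, 53, 53 — always 53.
Subsequence B: -27, -9, 9 — arithmetic, step +18.
The 7th slot belongs to subsequence A; its 4th term is 53.
The 8th slot belongs to subsequence B; its 4th term is 27.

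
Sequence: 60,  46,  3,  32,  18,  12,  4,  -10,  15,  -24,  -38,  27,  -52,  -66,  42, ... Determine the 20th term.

Reading positions in blocks of 3 reveals the pattern AAB — 2 tracks woven together.
Track A is 60, 46, 32, 18, 4, -10, -24, -38, -52, -66, which is linear: a_n = 74 − 14·n.
Track B is 3, 12, 15, 27, 42, which is each term equals the sum of the previous two.
Position 20 falls in track A as its term 14, giving -122.

-122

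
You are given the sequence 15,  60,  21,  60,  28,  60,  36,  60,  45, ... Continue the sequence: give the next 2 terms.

60, 55

Positions 1, 3, 5, … form one subsequence and positions 2, 4, 6, … form another.
Stream A = 15, 21, 28, 36, 45: the triangular numbers T_5, T_6, ….
Stream B = 60, 60, 60, 60: constant 60.
Position 10 falls in stream B as its term 5, giving 60.
The 11th slot belongs to stream A; its 6th term is 55.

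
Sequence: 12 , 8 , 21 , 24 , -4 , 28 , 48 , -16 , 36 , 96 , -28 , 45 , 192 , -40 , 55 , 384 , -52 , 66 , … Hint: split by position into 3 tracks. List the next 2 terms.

768, -64

Taking every 3rd term gives 3 separate tracks.
Stream A: 12, 24, 48, 96, 192, 384 (multiplying by 2 each time).
Stream B: 8, -4, -16, -28, -40, -52 (subtracting 12 each time).
Stream C: 21, 28, 36, 45, 55, 66 (the triangular numbers T_6, T_7, …).
The 19th slot belongs to stream A; its 7th term is 768.
Position 20 → stream B, term 7 = -64.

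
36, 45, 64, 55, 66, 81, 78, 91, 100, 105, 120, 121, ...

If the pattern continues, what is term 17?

The slot pattern repeats as AAB (period 3), so there are 2 interleaved tracks.
Track A is 36, 45, 55, 66, 78, 91, 105, 120, which is triangular numbers n(n+1)/2 for n = 8, 9, ….
Track B is 64, 81, 100, 121, which is the squares 8², 9², 10², ….
Term 17 comes from track A (its 12th entry): 190.

190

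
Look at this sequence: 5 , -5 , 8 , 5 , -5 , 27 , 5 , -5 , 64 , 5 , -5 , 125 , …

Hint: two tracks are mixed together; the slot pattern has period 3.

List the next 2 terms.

The slot pattern repeats as AAB (period 3), so there are 2 interleaved tracks.
Subsequence A: 5, -5, 5, -5, 5, -5, 5, -5. Oscillating between 5 and -5.
Subsequence B: 8, 27, 64, 125. The cubes 2³, 3³, 4³, ….
Position 13 falls in subsequence A as its term 9, giving 5.
Position 14 falls in subsequence A as its term 10, giving -5.

5, -5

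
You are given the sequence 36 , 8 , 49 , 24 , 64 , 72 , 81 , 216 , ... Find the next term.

Split by position mod 2 into 2 tracks.
Stream A: 36, 49, 64, 81 (the squares 6², 7², 8², …).
Stream B: 8, 24, 72, 216 (multiplying by 3 each time).
Term 9 comes from stream A (its 5th entry): 100.

100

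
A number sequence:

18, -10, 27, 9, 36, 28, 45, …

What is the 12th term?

85

Taking every 2nd term gives 2 separate tracks.
Stream A: 18, 27, 36, 45. Arithmetic with common difference +9.
Stream B: -10, 9, 28. Linear: a_n = -29 + 19·n.
The 12th slot belongs to stream B; its 6th term is 85.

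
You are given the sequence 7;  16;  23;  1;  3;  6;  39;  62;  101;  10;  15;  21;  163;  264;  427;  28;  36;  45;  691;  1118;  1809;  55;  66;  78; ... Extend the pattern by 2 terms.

The slot pattern repeats as AAABBB (period 6), so there are 2 interleaved tracks.
Subsequence A: 7, 16, 23, 39, 62, 101, 163, 264, 427, 691, 1118, 1809 (Fibonacci-style (each term is the sum of the two before it)).
Subsequence B: 1, 3, 6, 10, 15, 21, 28, 36, 45, 55, 66, 78 (the triangular numbers T_1, T_2, …).
Term 25 comes from subsequence A (its 13th entry): 2927.
The 26th slot belongs to subsequence A; its 14th term is 4736.

2927, 4736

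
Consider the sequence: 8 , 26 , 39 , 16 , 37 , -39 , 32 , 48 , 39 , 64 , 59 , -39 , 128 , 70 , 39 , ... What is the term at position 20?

92

Read the sequence 3 terms at a time; column i is its own pattern.
Stream A: 8, 16, 32, 64, 128. Powers of 2.
Stream B: 26, 37, 48, 59, 70. Adding 11 each time.
Stream C: 39, -39, 39, -39, 39. Oscillating between 39 and -39.
Position 20 → stream B, term 7 = 92.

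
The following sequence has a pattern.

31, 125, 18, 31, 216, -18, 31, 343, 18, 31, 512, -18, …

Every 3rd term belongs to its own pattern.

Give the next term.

31

Taking every 3rd term gives 3 separate tracks.
Stream A: 31, 31, 31, 31 — always 31.
Stream B: 125, 216, 343, 512 — consecutive cubes n³ from n = 5.
Stream C: 18, -18, 18, -18 — oscillating between 18 and -18.
Position 13 → stream A, term 5 = 31.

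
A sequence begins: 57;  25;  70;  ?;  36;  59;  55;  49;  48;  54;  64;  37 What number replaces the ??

56

Read the sequence 3 terms at a time; column i is its own pattern.
Stream A: 57, ?, 55, 54 — linear: a_n = 58 − n.
Stream B: 25, 36, 49, 64 — consecutive squares n² from n = 5.
Stream C: 70, 59, 48, 37 — arithmetic, step −11.
Stream A's pattern makes the blank 56.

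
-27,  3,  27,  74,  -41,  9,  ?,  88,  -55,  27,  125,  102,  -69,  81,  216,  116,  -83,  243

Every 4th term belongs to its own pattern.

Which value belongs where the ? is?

64

Split by position mod 4: positions 1, 5, 9, … form one track, and each other residue class forms its own.
Track A is -27, -41, -55, -69, -83, which is linear: a_n = -13 − 14·n.
Track B is 3, 9, 27, 81, 243, which is powers 3^1, 3^2, 3^3, ….
Track C is 27, ?, 125, 216, which is the cubes 3³, 4³, 5³, ….
Track D is 74, 88, 102, 116, which is adding 14 each time.
The gap is track C's term 2; the rule gives 64.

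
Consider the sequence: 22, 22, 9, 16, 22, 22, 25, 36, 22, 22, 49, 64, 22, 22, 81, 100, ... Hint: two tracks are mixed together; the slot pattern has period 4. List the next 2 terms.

Positions follow the repeating pattern AABB; grouping by letter gives 2 tracks.
Stream A: 22, 22, 22, 22, 22, 22, 22, 22. Always 22.
Stream B: 9, 16, 25, 36, 49, 64, 81, 100. Perfect squares starting at 3².
Term 17 comes from stream A (its 9th entry): 22.
Position 18 falls in stream A as its term 10, giving 22.

22, 22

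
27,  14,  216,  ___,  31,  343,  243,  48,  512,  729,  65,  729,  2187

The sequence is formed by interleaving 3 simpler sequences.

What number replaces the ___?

81

Split by position mod 3 into 3 tracks.
Track A: 27, ?, 243, 729, 2187 (successive powers of 3).
Track B: 14, 31, 48, 65 (linear: a_n = -3 + 17·n).
Track C: 216, 343, 512, 729 (consecutive cubes n³ from n = 6).
Filling track A at index 2 by its rule yields 81.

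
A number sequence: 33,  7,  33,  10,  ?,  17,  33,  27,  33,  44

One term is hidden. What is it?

33

Positions 1, 3, 5, … form one subsequence and positions 2, 4, 6, … form another.
Track A: 33, 33, ?, 33, 33. The constant sequence 33.
Track B: 7, 10, 17, 27, 44. A Fibonacci-like recurrence a_n = a_{n-1} + a_{n-2}.
Filling track A at index 3 by its rule yields 33.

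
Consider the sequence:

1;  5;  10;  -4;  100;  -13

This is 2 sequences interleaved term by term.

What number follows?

1000

Taking every 2nd term gives 2 separate tracks.
Stream A: 1, 10, 100 — powers 10^0, 10^1, 10^2, ….
Stream B: 5, -4, -13 — arithmetic with common difference −9.
Term 7 comes from stream A (its 4th entry): 1000.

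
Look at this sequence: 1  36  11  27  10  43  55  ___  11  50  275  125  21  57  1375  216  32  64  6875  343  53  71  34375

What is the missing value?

Split by position mod 4 into 4 tracks.
Track A: 1, 10, 11, 21, 32, 53 (a Fibonacci-like recurrence a_n = a_{n-1} + a_{n-2}).
Track B: 36, 43, 50, 57, 64, 71 (arithmetic, step +7).
Track C: 11, 55, 275, 1375, 6875, 34375 (multiplying by 5 each time).
Track D: 27, ?, 125, 216, 343 (perfect cubes starting at 3³).
So the missing entry in track D is 64.

64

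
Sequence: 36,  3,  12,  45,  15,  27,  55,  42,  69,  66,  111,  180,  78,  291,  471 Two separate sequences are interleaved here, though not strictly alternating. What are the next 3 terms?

The slot pattern repeats as ABB (period 3), so there are 2 interleaved tracks.
Stream A: 36, 45, 55, 66, 78. Triangular numbers starting at T_8.
Stream B: 3, 12, 15, 27, 42, 69, 111, 180, 291, 471. Each term equals the sum of the previous two.
Position 16 → stream A, term 6 = 91.
Position 17 falls in stream B as its term 11, giving 762.
The 18th slot belongs to stream B; its 12th term is 1233.

91, 762, 1233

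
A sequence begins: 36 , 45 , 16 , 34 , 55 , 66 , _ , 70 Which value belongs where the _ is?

Positions follow the repeating pattern AABB; grouping by letter gives 2 tracks.
Track A: 36, 45, 55, 66. The triangular numbers T_8, T_9, ….
Track B: 16, 34, ?, 70. Adding 18 each time.
So the missing entry in track B is 52.

52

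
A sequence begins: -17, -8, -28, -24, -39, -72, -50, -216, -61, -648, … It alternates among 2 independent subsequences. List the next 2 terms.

Split by position mod 2 into 2 tracks.
Track A: -17, -28, -39, -50, -61. Arithmetic, step −11.
Track B: -8, -24, -72, -216, -648. Geometric, ×3 each step.
Position 11 → track A, term 6 = -72.
The 12th slot belongs to track B; its 6th term is -1944.

-72, -1944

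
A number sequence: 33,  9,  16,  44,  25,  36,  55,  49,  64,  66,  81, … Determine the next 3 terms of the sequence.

100, 77, 121

The slot pattern repeats as ABB (period 3), so there are 2 interleaved tracks.
Track A: 33, 44, 55, 66 (linear: a_n = 22 + 11·n).
Track B: 9, 16, 25, 36, 49, 64, 81 (the squares 3², 4², 5², …).
Position 12 falls in track B as its term 8, giving 100.
Position 13 → track A, term 5 = 77.
The 14th slot belongs to track B; its 9th term is 121.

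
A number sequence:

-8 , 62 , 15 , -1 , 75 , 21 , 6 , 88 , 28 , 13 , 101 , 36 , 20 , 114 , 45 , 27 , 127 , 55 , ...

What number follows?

Split by position mod 3: positions 1, 4, 7, … form one track, and each other residue class forms its own.
Track A: -8, -1, 6, 13, 20, 27. Arithmetic, step +7.
Track B: 62, 75, 88, 101, 114, 127. Arithmetic, step +13.
Track C: 15, 21, 28, 36, 45, 55. Triangular numbers starting at T_5.
Position 19 → track A, term 7 = 34.

34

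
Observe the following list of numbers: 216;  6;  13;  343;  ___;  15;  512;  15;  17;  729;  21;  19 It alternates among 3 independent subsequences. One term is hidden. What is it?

10

Split by position mod 3: positions 1, 4, 7, … form one track, and each other residue class forms its own.
Stream A: 216, 343, 512, 729 — perfect cubes starting at 6³.
Stream B: 6, ?, 15, 21 — triangular numbers n(n+1)/2 for n = 3, 4, ….
Stream C: 13, 15, 17, 19 — adding 2 each time.
Stream B's pattern makes the blank 10.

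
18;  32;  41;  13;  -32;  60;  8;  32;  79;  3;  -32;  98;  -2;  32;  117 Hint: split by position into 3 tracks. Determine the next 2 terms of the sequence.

-7, -32

Taking every 3rd term gives 3 separate tracks.
Track A: 18, 13, 8, 3, -2 (arithmetic with common difference −5).
Track B: 32, -32, 32, -32, 32 (oscillating between 32 and -32).
Track C: 41, 60, 79, 98, 117 (adding 19 each time).
Term 16 comes from track A (its 6th entry): -7.
Position 17 falls in track B as its term 6, giving -32.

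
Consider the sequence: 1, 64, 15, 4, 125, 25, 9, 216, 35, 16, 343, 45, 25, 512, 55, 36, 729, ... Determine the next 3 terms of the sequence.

Split by position mod 3 into 3 tracks.
Subsequence A: 1, 4, 9, 16, 25, 36 (perfect squares starting at 1²).
Subsequence B: 64, 125, 216, 343, 512, 729 (consecutive cubes n³ from n = 4).
Subsequence C: 15, 25, 35, 45, 55 (adding 10 each time).
Position 18 falls in subsequence C as its term 6, giving 65.
Position 19 falls in subsequence A as its term 7, giving 49.
The 20th slot belongs to subsequence B; its 7th term is 1000.

65, 49, 1000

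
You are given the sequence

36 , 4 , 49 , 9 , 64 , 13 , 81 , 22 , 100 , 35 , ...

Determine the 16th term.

Split by position mod 2 into 2 tracks.
Subsequence A = 36, 49, 64, 81, 100: the squares 6², 7², 8², ….
Subsequence B = 4, 9, 13, 22, 35: Fibonacci-style (each term is the sum of the two before it).
Position 16 → subsequence B, term 8 = 149.

149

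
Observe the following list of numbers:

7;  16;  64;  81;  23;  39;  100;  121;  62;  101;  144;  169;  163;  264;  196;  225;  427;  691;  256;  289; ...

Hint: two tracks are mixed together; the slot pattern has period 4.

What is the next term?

1118

The slot pattern repeats as AABB (period 4), so there are 2 interleaved tracks.
Subsequence A is 7, 16, 23, 39, 62, 101, 163, 264, 427, 691, which is each term equals the sum of the previous two.
Subsequence B is 64, 81, 100, 121, 144, 169, 196, 225, 256, 289, which is the squares 8², 9², 10², ….
Term 21 comes from subsequence A (its 11th entry): 1118.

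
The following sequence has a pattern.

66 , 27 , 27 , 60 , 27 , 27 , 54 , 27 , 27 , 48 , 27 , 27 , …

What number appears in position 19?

30

Positions follow the repeating pattern ABB; grouping by letter gives 2 tracks.
Stream A = 66, 60, 54, 48: arithmetic, step −6.
Stream B = 27, 27, 27, 27, 27, 27, 27, 27: always 27.
Position 19 → stream A, term 7 = 30.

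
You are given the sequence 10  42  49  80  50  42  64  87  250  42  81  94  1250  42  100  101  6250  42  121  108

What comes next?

Read the sequence 4 terms at a time; column i is its own pattern.
Subsequence A: 10, 50, 250, 1250, 6250. Geometric with ratio 5.
Subsequence B: 42, 42, 42, 42, 42. Constant 42.
Subsequence C: 49, 64, 81, 100, 121. Perfect squares starting at 7².
Subsequence D: 80, 87, 94, 101, 108. Linear: a_n = 73 + 7·n.
The 21st slot belongs to subsequence A; its 6th term is 31250.

31250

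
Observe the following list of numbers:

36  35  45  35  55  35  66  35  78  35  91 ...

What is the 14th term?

35

Split by position mod 2 into 2 tracks.
Track A: 36, 45, 55, 66, 78, 91 (triangular numbers n(n+1)/2 for n = 8, 9, …).
Track B: 35, 35, 35, 35, 35 (the constant sequence 35).
The 14th slot belongs to track B; its 7th term is 35.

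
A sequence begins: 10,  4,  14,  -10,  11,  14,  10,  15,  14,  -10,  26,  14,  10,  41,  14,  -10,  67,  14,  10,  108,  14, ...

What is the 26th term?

The terms cycle through 3 interleaved subsequences.
Track A: 10, -10, 10, -10, 10, -10, 10 (oscillating between 10 and -10).
Track B: 4, 11, 15, 26, 41, 67, 108 (a Fibonacci-like recurrence a_n = a_{n-1} + a_{n-2}).
Track C: 14, 14, 14, 14, 14, 14, 14 (always 14).
Position 26 → track B, term 9 = 283.

283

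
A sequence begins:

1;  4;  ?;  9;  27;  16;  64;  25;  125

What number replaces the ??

Taking every 2nd term gives 2 separate tracks.
Subsequence A is 1, ?, 27, 64, 125, which is the cubes 1³, 2³, 3³, ….
Subsequence B is 4, 9, 16, 25, which is perfect squares starting at 2².
Filling subsequence A at index 2 by its rule yields 8.

8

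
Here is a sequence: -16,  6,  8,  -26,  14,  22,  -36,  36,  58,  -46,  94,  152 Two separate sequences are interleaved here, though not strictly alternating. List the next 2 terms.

The slot pattern repeats as ABB (period 3), so there are 2 interleaved tracks.
Subsequence A: -16, -26, -36, -46 — subtracting 10 each time.
Subsequence B: 6, 8, 14, 22, 36, 58, 94, 152 — each term equals the sum of the previous two.
Position 13 → subsequence A, term 5 = -56.
Position 14 falls in subsequence B as its term 9, giving 246.

-56, 246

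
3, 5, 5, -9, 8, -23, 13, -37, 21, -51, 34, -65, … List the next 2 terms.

55, -79

The terms cycle through 2 interleaved subsequences.
Track A: 3, 5, 8, 13, 21, 34. A Fibonacci-like recurrence a_n = a_{n-1} + a_{n-2}.
Track B: 5, -9, -23, -37, -51, -65. Linear: a_n = 19 − 14·n.
Term 13 comes from track A (its 7th entry): 55.
The 14th slot belongs to track B; its 7th term is -79.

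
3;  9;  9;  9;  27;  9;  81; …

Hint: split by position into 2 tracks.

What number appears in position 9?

Positions 1, 3, 5, … form one subsequence and positions 2, 4, 6, … form another.
Subsequence A is 3, 9, 27, 81, which is successive powers of 3.
Subsequence B is 9, 9, 9, which is the constant sequence 9.
Term 9 comes from subsequence A (its 5th entry): 243.

243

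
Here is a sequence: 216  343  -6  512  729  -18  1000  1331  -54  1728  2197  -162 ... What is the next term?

2744

Reading positions in blocks of 3 reveals the pattern AAB — 2 tracks woven together.
Track A: 216, 343, 512, 729, 1000, 1331, 1728, 2197 — consecutive cubes n³ from n = 6.
Track B: -6, -18, -54, -162 — geometric, ×3 each step.
The 13th slot belongs to track A; its 9th term is 2744.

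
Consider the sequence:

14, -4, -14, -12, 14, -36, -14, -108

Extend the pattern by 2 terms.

Positions 1, 3, 5, … form one subsequence and positions 2, 4, 6, … form another.
Subsequence A = 14, -14, 14, -14: oscillating between 14 and -14.
Subsequence B = -4, -12, -36, -108: geometric, ×3 each step.
Position 9 → subsequence A, term 5 = 14.
The 10th slot belongs to subsequence B; its 5th term is -324.

14, -324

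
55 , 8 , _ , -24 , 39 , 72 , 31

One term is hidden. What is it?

The terms cycle through 2 interleaved subsequences.
Track A = 55, ?, 39, 31: subtracting 8 each time.
Track B = 8, -24, 72: geometric with ratio -3.
So the missing entry in track A is 47.

47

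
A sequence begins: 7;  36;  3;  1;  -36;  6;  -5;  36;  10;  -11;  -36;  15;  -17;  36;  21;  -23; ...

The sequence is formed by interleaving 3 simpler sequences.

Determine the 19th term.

Split by position mod 3 into 3 tracks.
Subsequence A = 7, 1, -5, -11, -17, -23: arithmetic with common difference −6.
Subsequence B = 36, -36, 36, -36, 36: oscillating between 36 and -36.
Subsequence C = 3, 6, 10, 15, 21: the triangular numbers T_2, T_3, ….
The 19th slot belongs to subsequence A; its 7th term is -29.

-29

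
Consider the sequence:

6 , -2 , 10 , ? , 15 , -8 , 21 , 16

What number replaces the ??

4

Odd-indexed and even-indexed terms follow separate rules.
Track A: 6, 10, 15, 21 (triangular numbers n(n+1)/2 for n = 3, 4, …).
Track B: -2, ?, -8, 16 (multiplying by -2 each time).
Filling track B at index 2 by its rule yields 4.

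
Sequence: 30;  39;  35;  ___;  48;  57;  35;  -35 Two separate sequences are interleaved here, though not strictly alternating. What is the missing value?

-35

Reading positions in blocks of 4 reveals the pattern AABB — 2 tracks woven together.
Track A: 30, 39, 48, 57 (arithmetic, step +9).
Track B: 35, ?, 35, -35 (the oscillation 35·(−1)^(n+1)).
Filling track B at index 2 by its rule yields -35.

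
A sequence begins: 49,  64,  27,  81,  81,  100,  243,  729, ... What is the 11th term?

2187

The slot pattern repeats as AABB (period 4), so there are 2 interleaved tracks.
Subsequence A: 49, 64, 81, 100 (perfect squares starting at 7²).
Subsequence B: 27, 81, 243, 729 (successive powers of 3).
Term 11 comes from subsequence B (its 5th entry): 2187.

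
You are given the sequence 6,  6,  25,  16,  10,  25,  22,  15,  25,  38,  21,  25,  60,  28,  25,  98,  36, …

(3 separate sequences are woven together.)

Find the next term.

Split by position mod 3 into 3 tracks.
Track A: 6, 16, 22, 38, 60, 98 — Fibonacci-style (each term is the sum of the two before it).
Track B: 6, 10, 15, 21, 28, 36 — triangular numbers starting at T_3.
Track C: 25, 25, 25, 25, 25 — always 25.
Position 18 falls in track C as its term 6, giving 25.

25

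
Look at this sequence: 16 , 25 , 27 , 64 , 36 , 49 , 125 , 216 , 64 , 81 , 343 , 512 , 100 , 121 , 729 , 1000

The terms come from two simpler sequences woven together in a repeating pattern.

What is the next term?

Reading positions in blocks of 4 reveals the pattern AABB — 2 tracks woven together.
Track A: 16, 25, 36, 49, 64, 81, 100, 121. The squares 4², 5², 6², ….
Track B: 27, 64, 125, 216, 343, 512, 729, 1000. Perfect cubes starting at 3³.
The 17th slot belongs to track A; its 9th term is 144.

144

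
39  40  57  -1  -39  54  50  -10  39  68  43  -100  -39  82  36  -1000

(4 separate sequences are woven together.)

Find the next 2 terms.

39, 96

Split by position mod 4: positions 1, 5, 9, … form one track, and each other residue class forms its own.
Track A: 39, -39, 39, -39 — oscillating between 39 and -39.
Track B: 40, 54, 68, 82 — linear: a_n = 26 + 14·n.
Track C: 57, 50, 43, 36 — subtracting 7 each time.
Track D: -1, -10, -100, -1000 — a geometric progression (common ratio 10).
Term 17 comes from track A (its 5th entry): 39.
Term 18 comes from track B (its 5th entry): 96.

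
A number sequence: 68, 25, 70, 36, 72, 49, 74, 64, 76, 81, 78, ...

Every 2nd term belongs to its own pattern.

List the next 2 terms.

Positions 1, 3, 5, … form one subsequence and positions 2, 4, 6, … form another.
Subsequence A: 68, 70, 72, 74, 76, 78. Linear: a_n = 66 + 2·n.
Subsequence B: 25, 36, 49, 64, 81. Perfect squares starting at 5².
Term 12 comes from subsequence B (its 6th entry): 100.
Position 13 → subsequence A, term 7 = 80.

100, 80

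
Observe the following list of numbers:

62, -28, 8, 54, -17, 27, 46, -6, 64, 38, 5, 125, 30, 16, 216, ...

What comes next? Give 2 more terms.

22, 27

Split by position mod 3 into 3 tracks.
Stream A: 62, 54, 46, 38, 30. Linear: a_n = 70 − 8·n.
Stream B: -28, -17, -6, 5, 16. Adding 11 each time.
Stream C: 8, 27, 64, 125, 216. The cubes 2³, 3³, 4³, ….
Position 16 → stream A, term 6 = 22.
Position 17 → stream B, term 6 = 27.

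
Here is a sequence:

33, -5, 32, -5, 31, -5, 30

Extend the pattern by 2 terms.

Odd-indexed and even-indexed terms follow separate rules.
Subsequence A = 33, 32, 31, 30: arithmetic, step −1.
Subsequence B = -5, -5, -5: always -5.
Position 8 → subsequence B, term 4 = -5.
The 9th slot belongs to subsequence A; its 5th term is 29.

-5, 29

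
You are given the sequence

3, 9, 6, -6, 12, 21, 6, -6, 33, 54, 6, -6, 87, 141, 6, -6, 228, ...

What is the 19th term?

6

The slot pattern repeats as AABB (period 4), so there are 2 interleaved tracks.
Track A: 3, 9, 12, 21, 33, 54, 87, 141, 228 — each term equals the sum of the previous two.
Track B: 6, -6, 6, -6, 6, -6, 6, -6 — the oscillation 6·(−1)^(n+1).
Term 19 comes from track B (its 9th entry): 6.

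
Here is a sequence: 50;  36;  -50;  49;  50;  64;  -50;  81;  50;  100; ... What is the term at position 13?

Split by position mod 2 into 2 tracks.
Track A is 50, -50, 50, -50, 50, which is the oscillation 50·(−1)^(n+1).
Track B is 36, 49, 64, 81, 100, which is perfect squares starting at 6².
Position 13 → track A, term 7 = 50.

50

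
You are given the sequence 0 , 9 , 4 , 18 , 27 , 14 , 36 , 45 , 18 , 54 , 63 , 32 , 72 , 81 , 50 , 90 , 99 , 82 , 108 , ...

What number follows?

Reading positions in blocks of 3 reveals the pattern AAB — 2 tracks woven together.
Stream A: 0, 9, 18, 27, 36, 45, 54, 63, 72, 81, 90, 99, 108 (linear: a_n = -9 + 9·n).
Stream B: 4, 14, 18, 32, 50, 82 (each term equals the sum of the previous two).
Term 20 comes from stream A (its 14th entry): 117.

117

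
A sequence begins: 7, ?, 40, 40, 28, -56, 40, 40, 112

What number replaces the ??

-14

Positions follow the repeating pattern AABB; grouping by letter gives 2 tracks.
Track A: 7, ?, 28, -56, 112 (geometric with ratio -2).
Track B: 40, 40, 40, 40 (the constant sequence 40).
Filling track A at index 2 by its rule yields -14.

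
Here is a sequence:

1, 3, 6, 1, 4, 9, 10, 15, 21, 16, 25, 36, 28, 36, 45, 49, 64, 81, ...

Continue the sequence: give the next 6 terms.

55, 66, 78, 100, 121, 144

The slot pattern repeats as AAABBB (period 6), so there are 2 interleaved tracks.
Stream A: 1, 3, 6, 10, 15, 21, 28, 36, 45. Triangular numbers n(n+1)/2 for n = 1, 2, ….
Stream B: 1, 4, 9, 16, 25, 36, 49, 64, 81. The squares 1², 2², 3², ….
The 19th slot belongs to stream A; its 10th term is 55.
Position 20 → stream A, term 11 = 66.
Position 21 → stream A, term 12 = 78.
Term 22 comes from stream B (its 10th entry): 100.
Term 23 comes from stream B (its 11th entry): 121.
Position 24 falls in stream B as its term 12, giving 144.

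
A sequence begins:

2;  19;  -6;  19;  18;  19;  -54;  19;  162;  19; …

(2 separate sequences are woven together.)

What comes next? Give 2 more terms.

-486, 19

The terms cycle through 2 interleaved subsequences.
Track A = 2, -6, 18, -54, 162: multiplying by -3 each time.
Track B = 19, 19, 19, 19, 19: always 19.
The 11th slot belongs to track A; its 6th term is -486.
Position 12 falls in track B as its term 6, giving 19.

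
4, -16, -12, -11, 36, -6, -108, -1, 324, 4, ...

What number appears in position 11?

-972

Odd-indexed and even-indexed terms follow separate rules.
Subsequence A: 4, -12, 36, -108, 324 — multiplying by -3 each time.
Subsequence B: -16, -11, -6, -1, 4 — adding 5 each time.
Position 11 → subsequence A, term 6 = -972.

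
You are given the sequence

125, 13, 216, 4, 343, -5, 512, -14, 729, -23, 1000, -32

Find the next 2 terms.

Taking every 2nd term gives 2 separate tracks.
Subsequence A = 125, 216, 343, 512, 729, 1000: perfect cubes starting at 5³.
Subsequence B = 13, 4, -5, -14, -23, -32: subtracting 9 each time.
Term 13 comes from subsequence A (its 7th entry): 1331.
The 14th slot belongs to subsequence B; its 7th term is -41.

1331, -41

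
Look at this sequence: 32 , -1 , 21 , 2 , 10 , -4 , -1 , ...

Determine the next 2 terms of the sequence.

8, -12

The terms cycle through 2 interleaved subsequences.
Track A: 32, 21, 10, -1. Subtracting 11 each time.
Track B: -1, 2, -4. Multiplying by -2 each time.
Term 8 comes from track B (its 4th entry): 8.
Position 9 falls in track A as its term 5, giving -12.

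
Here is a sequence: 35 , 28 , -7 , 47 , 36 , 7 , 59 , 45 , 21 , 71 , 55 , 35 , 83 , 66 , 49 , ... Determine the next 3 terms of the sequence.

Read the sequence 3 terms at a time; column i is its own pattern.
Stream A = 35, 47, 59, 71, 83: arithmetic with common difference +12.
Stream B = 28, 36, 45, 55, 66: the triangular numbers T_7, T_8, ….
Stream C = -7, 7, 21, 35, 49: arithmetic, step +14.
Position 16 falls in stream A as its term 6, giving 95.
Position 17 falls in stream B as its term 6, giving 78.
The 18th slot belongs to stream C; its 6th term is 63.

95, 78, 63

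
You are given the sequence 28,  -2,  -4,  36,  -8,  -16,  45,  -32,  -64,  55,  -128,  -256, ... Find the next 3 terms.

66, -512, -1024

Reading positions in blocks of 3 reveals the pattern ABB — 2 tracks woven together.
Stream A: 28, 36, 45, 55 — triangular numbers starting at T_7.
Stream B: -2, -4, -8, -16, -32, -64, -128, -256 — geometric, ×2 each step.
Position 13 falls in stream A as its term 5, giving 66.
Position 14 → stream B, term 9 = -512.
Position 15 falls in stream B as its term 10, giving -1024.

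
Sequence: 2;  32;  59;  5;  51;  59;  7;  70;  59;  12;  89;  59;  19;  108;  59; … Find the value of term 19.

50

Split by position mod 3: positions 1, 4, 7, … form one track, and each other residue class forms its own.
Track A: 2, 5, 7, 12, 19 (each term equals the sum of the previous two).
Track B: 32, 51, 70, 89, 108 (adding 19 each time).
Track C: 59, 59, 59, 59, 59 (always 59).
The 19th slot belongs to track A; its 7th term is 50.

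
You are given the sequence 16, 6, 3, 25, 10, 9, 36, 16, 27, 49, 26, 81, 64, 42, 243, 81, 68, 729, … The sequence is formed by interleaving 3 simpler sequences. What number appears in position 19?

100

Split by position mod 3 into 3 tracks.
Subsequence A = 16, 25, 36, 49, 64, 81: consecutive squares n² from n = 4.
Subsequence B = 6, 10, 16, 26, 42, 68: each term equals the sum of the previous two.
Subsequence C = 3, 9, 27, 81, 243, 729: geometric with ratio 3.
Term 19 comes from subsequence A (its 7th entry): 100.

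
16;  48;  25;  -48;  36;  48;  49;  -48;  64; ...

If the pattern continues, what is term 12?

-48

The terms cycle through 2 interleaved subsequences.
Track A: 16, 25, 36, 49, 64 — consecutive squares n² from n = 4.
Track B: 48, -48, 48, -48 — alternating ±48.
Term 12 comes from track B (its 6th entry): -48.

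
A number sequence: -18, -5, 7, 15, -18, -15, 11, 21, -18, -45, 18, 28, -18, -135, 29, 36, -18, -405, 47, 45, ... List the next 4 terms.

Taking every 4th term gives 4 separate tracks.
Stream A = -18, -18, -18, -18, -18: the constant sequence -18.
Stream B = -5, -15, -45, -135, -405: a geometric progression (common ratio 3).
Stream C = 7, 11, 18, 29, 47: a Fibonacci-like recurrence a_n = a_{n-1} + a_{n-2}.
Stream D = 15, 21, 28, 36, 45: triangular numbers starting at T_5.
The 21st slot belongs to stream A; its 6th term is -18.
The 22nd slot belongs to stream B; its 6th term is -1215.
Term 23 comes from stream C (its 6th entry): 76.
Term 24 comes from stream D (its 6th entry): 55.

-18, -1215, 76, 55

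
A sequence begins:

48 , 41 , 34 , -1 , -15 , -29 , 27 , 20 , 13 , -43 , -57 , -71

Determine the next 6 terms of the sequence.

6, -1, -8, -85, -99, -113

The slot pattern repeats as AAABBB (period 6), so there are 2 interleaved tracks.
Stream A: 48, 41, 34, 27, 20, 13 — subtracting 7 each time.
Stream B: -1, -15, -29, -43, -57, -71 — linear: a_n = 13 − 14·n.
Position 13 falls in stream A as its term 7, giving 6.
Position 14 falls in stream A as its term 8, giving -1.
Position 15 → stream A, term 9 = -8.
The 16th slot belongs to stream B; its 7th term is -85.
Position 17 → stream B, term 8 = -99.
Term 18 comes from stream B (its 9th entry): -113.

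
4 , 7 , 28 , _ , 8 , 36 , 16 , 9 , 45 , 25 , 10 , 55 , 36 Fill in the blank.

The terms cycle through 3 interleaved subsequences.
Subsequence A is 4, ?, 16, 25, 36, which is consecutive squares n² from n = 2.
Subsequence B is 7, 8, 9, 10, which is arithmetic, step +1.
Subsequence C is 28, 36, 45, 55, which is triangular numbers n(n+1)/2 for n = 7, 8, ….
The gap is subsequence A's term 2; the rule gives 9.

9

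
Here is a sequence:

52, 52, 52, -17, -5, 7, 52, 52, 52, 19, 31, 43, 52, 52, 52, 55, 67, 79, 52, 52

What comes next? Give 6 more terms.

52, 91, 103, 115, 52, 52

Positions follow the repeating pattern AAABBB; grouping by letter gives 2 tracks.
Track A: 52, 52, 52, 52, 52, 52, 52, 52, 52, 52, 52 (always 52).
Track B: -17, -5, 7, 19, 31, 43, 55, 67, 79 (adding 12 each time).
Position 21 falls in track A as its term 12, giving 52.
The 22nd slot belongs to track B; its 10th term is 91.
The 23rd slot belongs to track B; its 11th term is 103.
Term 24 comes from track B (its 12th entry): 115.
Term 25 comes from track A (its 13th entry): 52.
Position 26 falls in track A as its term 14, giving 52.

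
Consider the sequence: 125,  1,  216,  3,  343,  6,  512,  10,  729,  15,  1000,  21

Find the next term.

Positions 1, 3, 5, … form one subsequence and positions 2, 4, 6, … form another.
Stream A: 125, 216, 343, 512, 729, 1000. Consecutive cubes n³ from n = 5.
Stream B: 1, 3, 6, 10, 15, 21. Triangular numbers n(n+1)/2 for n = 1, 2, ….
Position 13 → stream A, term 7 = 1331.

1331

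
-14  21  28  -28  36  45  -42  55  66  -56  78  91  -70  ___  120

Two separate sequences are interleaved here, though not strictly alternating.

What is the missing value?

Positions follow the repeating pattern ABB; grouping by letter gives 2 tracks.
Track A: -14, -28, -42, -56, -70 (linear: a_n = −14·n).
Track B: 21, 28, 36, 45, 55, 66, 78, 91, ?, 120 (triangular numbers starting at T_6).
So the missing entry in track B is 105.

105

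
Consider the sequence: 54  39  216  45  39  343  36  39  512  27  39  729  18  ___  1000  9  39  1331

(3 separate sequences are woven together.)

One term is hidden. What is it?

39

Split by position mod 3 into 3 tracks.
Track A: 54, 45, 36, 27, 18, 9. Linear: a_n = 63 − 9·n.
Track B: 39, 39, 39, 39, ?, 39. Constant 39.
Track C: 216, 343, 512, 729, 1000, 1331. Perfect cubes starting at 6³.
Filling track B at index 5 by its rule yields 39.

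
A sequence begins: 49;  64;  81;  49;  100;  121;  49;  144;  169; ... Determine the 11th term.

Reading positions in blocks of 3 reveals the pattern ABB — 2 tracks woven together.
Track A: 49, 49, 49 — always 49.
Track B: 64, 81, 100, 121, 144, 169 — consecutive squares n² from n = 8.
Position 11 → track B, term 7 = 196.

196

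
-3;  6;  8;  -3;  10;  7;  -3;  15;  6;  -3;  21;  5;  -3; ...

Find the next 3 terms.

28, 4, -3

Read the sequence 3 terms at a time; column i is its own pattern.
Track A: -3, -3, -3, -3, -3 — the constant sequence -3.
Track B: 6, 10, 15, 21 — triangular numbers starting at T_3.
Track C: 8, 7, 6, 5 — arithmetic with common difference −1.
Term 14 comes from track B (its 5th entry): 28.
Term 15 comes from track C (its 5th entry): 4.
Term 16 comes from track A (its 6th entry): -3.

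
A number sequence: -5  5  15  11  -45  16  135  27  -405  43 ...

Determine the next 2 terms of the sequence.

The terms cycle through 2 interleaved subsequences.
Track A = -5, 15, -45, 135, -405: a geometric progression (common ratio -3).
Track B = 5, 11, 16, 27, 43: each term equals the sum of the previous two.
Term 11 comes from track A (its 6th entry): 1215.
The 12th slot belongs to track B; its 6th term is 70.

1215, 70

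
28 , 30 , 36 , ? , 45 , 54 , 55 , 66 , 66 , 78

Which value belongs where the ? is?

42

Positions 1, 3, 5, … form one subsequence and positions 2, 4, 6, … form another.
Stream A: 28, 36, 45, 55, 66 — triangular numbers starting at T_7.
Stream B: 30, ?, 54, 66, 78 — arithmetic, step +12.
Stream B's pattern makes the blank 42.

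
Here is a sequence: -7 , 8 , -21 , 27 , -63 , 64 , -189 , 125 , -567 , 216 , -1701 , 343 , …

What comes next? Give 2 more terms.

-5103, 512

Split by position mod 2 into 2 tracks.
Track A: -7, -21, -63, -189, -567, -1701 — geometric with ratio 3.
Track B: 8, 27, 64, 125, 216, 343 — consecutive cubes n³ from n = 2.
The 13th slot belongs to track A; its 7th term is -5103.
The 14th slot belongs to track B; its 7th term is 512.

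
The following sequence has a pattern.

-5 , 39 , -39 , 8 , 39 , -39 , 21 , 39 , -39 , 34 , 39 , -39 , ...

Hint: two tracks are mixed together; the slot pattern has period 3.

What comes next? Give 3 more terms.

The slot pattern repeats as ABB (period 3), so there are 2 interleaved tracks.
Stream A: -5, 8, 21, 34. Adding 13 each time.
Stream B: 39, -39, 39, -39, 39, -39, 39, -39. Oscillating between 39 and -39.
The 13th slot belongs to stream A; its 5th term is 47.
Position 14 falls in stream B as its term 9, giving 39.
Term 15 comes from stream B (its 10th entry): -39.

47, 39, -39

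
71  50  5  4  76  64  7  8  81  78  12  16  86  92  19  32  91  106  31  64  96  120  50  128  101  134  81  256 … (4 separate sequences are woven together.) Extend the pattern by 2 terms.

The terms cycle through 4 interleaved subsequences.
Subsequence A: 71, 76, 81, 86, 91, 96, 101. Arithmetic with common difference +5.
Subsequence B: 50, 64, 78, 92, 106, 120, 134. Linear: a_n = 36 + 14·n.
Subsequence C: 5, 7, 12, 19, 31, 50, 81. A Fibonacci-like recurrence a_n = a_{n-1} + a_{n-2}.
Subsequence D: 4, 8, 16, 32, 64, 128, 256. Successive powers of 2.
Term 29 comes from subsequence A (its 8th entry): 106.
The 30th slot belongs to subsequence B; its 8th term is 148.

106, 148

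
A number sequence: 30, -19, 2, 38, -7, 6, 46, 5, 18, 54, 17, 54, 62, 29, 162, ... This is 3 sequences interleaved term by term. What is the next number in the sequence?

Split by position mod 3 into 3 tracks.
Stream A is 30, 38, 46, 54, 62, which is arithmetic, step +8.
Stream B is -19, -7, 5, 17, 29, which is arithmetic with common difference +12.
Stream C is 2, 6, 18, 54, 162, which is a geometric progression (common ratio 3).
Term 16 comes from stream A (its 6th entry): 70.

70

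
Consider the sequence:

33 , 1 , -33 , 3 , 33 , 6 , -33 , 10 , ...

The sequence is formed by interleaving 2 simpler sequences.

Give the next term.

33

The terms cycle through 2 interleaved subsequences.
Stream A: 33, -33, 33, -33 (the oscillation 33·(−1)^(n+1)).
Stream B: 1, 3, 6, 10 (the triangular numbers T_1, T_2, …).
Term 9 comes from stream A (its 5th entry): 33.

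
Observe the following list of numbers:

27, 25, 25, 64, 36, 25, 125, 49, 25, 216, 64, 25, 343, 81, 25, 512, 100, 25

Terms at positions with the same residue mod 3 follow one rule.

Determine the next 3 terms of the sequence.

The terms cycle through 3 interleaved subsequences.
Track A: 27, 64, 125, 216, 343, 512. Consecutive cubes n³ from n = 3.
Track B: 25, 36, 49, 64, 81, 100. Perfect squares starting at 5².
Track C: 25, 25, 25, 25, 25, 25. Always 25.
Position 19 → track A, term 7 = 729.
The 20th slot belongs to track B; its 7th term is 121.
Position 21 falls in track C as its term 7, giving 25.

729, 121, 25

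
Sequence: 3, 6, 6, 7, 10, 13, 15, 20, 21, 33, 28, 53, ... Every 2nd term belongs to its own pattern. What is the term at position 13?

The terms cycle through 2 interleaved subsequences.
Subsequence A: 3, 6, 10, 15, 21, 28. Triangular numbers starting at T_2.
Subsequence B: 6, 7, 13, 20, 33, 53. Each term equals the sum of the previous two.
The 13th slot belongs to subsequence A; its 7th term is 36.

36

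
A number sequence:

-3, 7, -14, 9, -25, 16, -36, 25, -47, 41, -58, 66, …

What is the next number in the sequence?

Odd-indexed and even-indexed terms follow separate rules.
Stream A: -3, -14, -25, -36, -47, -58 (linear: a_n = 8 − 11·n).
Stream B: 7, 9, 16, 25, 41, 66 (Fibonacci-style (each term is the sum of the two before it)).
Position 13 → stream A, term 7 = -69.

-69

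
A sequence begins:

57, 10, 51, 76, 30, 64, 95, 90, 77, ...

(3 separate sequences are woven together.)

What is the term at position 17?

2430

Split by position mod 3 into 3 tracks.
Track A: 57, 76, 95. Arithmetic with common difference +19.
Track B: 10, 30, 90. Multiplying by 3 each time.
Track C: 51, 64, 77. Adding 13 each time.
Term 17 comes from track B (its 6th entry): 2430.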